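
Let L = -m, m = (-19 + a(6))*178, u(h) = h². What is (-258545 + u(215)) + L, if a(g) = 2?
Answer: -209294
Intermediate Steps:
m = -3026 (m = (-19 + 2)*178 = -17*178 = -3026)
L = 3026 (L = -1*(-3026) = 3026)
(-258545 + u(215)) + L = (-258545 + 215²) + 3026 = (-258545 + 46225) + 3026 = -212320 + 3026 = -209294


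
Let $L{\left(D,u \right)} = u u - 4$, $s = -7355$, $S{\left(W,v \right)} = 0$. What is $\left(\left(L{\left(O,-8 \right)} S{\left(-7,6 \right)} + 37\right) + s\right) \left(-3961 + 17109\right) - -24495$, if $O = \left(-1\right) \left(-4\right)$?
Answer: $-96192569$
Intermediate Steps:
$O = 4$
$L{\left(D,u \right)} = -4 + u^{2}$ ($L{\left(D,u \right)} = u^{2} - 4 = -4 + u^{2}$)
$\left(\left(L{\left(O,-8 \right)} S{\left(-7,6 \right)} + 37\right) + s\right) \left(-3961 + 17109\right) - -24495 = \left(\left(\left(-4 + \left(-8\right)^{2}\right) 0 + 37\right) - 7355\right) \left(-3961 + 17109\right) - -24495 = \left(\left(\left(-4 + 64\right) 0 + 37\right) - 7355\right) 13148 + 24495 = \left(\left(60 \cdot 0 + 37\right) - 7355\right) 13148 + 24495 = \left(\left(0 + 37\right) - 7355\right) 13148 + 24495 = \left(37 - 7355\right) 13148 + 24495 = \left(-7318\right) 13148 + 24495 = -96217064 + 24495 = -96192569$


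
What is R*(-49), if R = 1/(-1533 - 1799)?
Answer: 1/68 ≈ 0.014706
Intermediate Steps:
R = -1/3332 (R = 1/(-3332) = -1/3332 ≈ -0.00030012)
R*(-49) = -1/3332*(-49) = 1/68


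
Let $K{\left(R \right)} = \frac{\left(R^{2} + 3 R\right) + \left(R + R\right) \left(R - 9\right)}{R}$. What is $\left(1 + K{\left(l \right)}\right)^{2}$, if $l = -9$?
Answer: $1681$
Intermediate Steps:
$K{\left(R \right)} = \frac{R^{2} + 3 R + 2 R \left(-9 + R\right)}{R}$ ($K{\left(R \right)} = \frac{\left(R^{2} + 3 R\right) + 2 R \left(-9 + R\right)}{R} = \frac{R^{2} + 3 R + 2 R \left(-9 + R\right)}{R}$)
$\left(1 + K{\left(l \right)}\right)^{2} = \left(1 + \left(-15 + 3 \left(-9\right)\right)\right)^{2} = \left(1 - 42\right)^{2} = \left(-41\right)^{2} = 1681$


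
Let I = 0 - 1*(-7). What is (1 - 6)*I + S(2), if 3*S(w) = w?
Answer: -103/3 ≈ -34.333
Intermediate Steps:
S(w) = w/3
I = 7 (I = 0 + 7 = 7)
(1 - 6)*I + S(2) = (1 - 6)*7 + (1/3)*2 = -5*7 + 2/3 = -35 + 2/3 = -103/3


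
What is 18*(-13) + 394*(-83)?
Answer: -32936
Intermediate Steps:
18*(-13) + 394*(-83) = -234 - 32702 = -32936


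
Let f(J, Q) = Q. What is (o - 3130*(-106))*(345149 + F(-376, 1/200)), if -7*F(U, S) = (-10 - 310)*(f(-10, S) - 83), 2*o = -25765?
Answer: 1524001330457/14 ≈ 1.0886e+11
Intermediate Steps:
o = -25765/2 (o = (1/2)*(-25765) = -25765/2 ≈ -12883.)
F(U, S) = -26560/7 + 320*S/7 (F(U, S) = -(-10 - 310)*(S - 83)/7 = -(-320)*(-83 + S)/7 = -(26560 - 320*S)/7 = -26560/7 + 320*S/7)
(o - 3130*(-106))*(345149 + F(-376, 1/200)) = (-25765/2 - 3130*(-106))*(345149 + (-26560/7 + (320/7)/200)) = (-25765/2 + 331780)*(345149 + (-26560/7 + (320/7)*(1/200))) = 637795*(345149 + (-26560/7 + 8/35))/2 = 637795*(345149 - 132792/35)/2 = (637795/2)*(11947423/35) = 1524001330457/14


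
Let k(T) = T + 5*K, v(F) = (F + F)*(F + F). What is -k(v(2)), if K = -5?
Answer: 9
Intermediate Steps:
v(F) = 4*F**2 (v(F) = (2*F)*(2*F) = 4*F**2)
k(T) = -25 + T (k(T) = T + 5*(-5) = T - 25 = -25 + T)
-k(v(2)) = -(-25 + 4*2**2) = -(-25 + 4*4) = -(-25 + 16) = -1*(-9) = 9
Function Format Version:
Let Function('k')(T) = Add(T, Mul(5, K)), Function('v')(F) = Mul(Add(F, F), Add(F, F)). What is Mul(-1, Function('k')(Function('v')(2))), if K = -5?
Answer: 9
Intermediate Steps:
Function('v')(F) = Mul(4, Pow(F, 2)) (Function('v')(F) = Mul(Mul(2, F), Mul(2, F)) = Mul(4, Pow(F, 2)))
Function('k')(T) = Add(-25, T) (Function('k')(T) = Add(T, Mul(5, -5)) = Add(T, -25) = Add(-25, T))
Mul(-1, Function('k')(Function('v')(2))) = Mul(-1, Add(-25, Mul(4, Pow(2, 2)))) = Mul(-1, Add(-25, Mul(4, 4))) = Mul(-1, Add(-25, 16)) = Mul(-1, -9) = 9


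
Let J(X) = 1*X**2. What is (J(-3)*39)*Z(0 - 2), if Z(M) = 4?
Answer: 1404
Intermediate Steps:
J(X) = X**2
(J(-3)*39)*Z(0 - 2) = ((-3)**2*39)*4 = (9*39)*4 = 351*4 = 1404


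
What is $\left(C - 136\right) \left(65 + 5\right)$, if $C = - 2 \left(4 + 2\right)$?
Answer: $-10360$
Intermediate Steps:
$C = -12$ ($C = \left(-2\right) 6 = -12$)
$\left(C - 136\right) \left(65 + 5\right) = \left(-12 - 136\right) \left(65 + 5\right) = \left(-148\right) 70 = -10360$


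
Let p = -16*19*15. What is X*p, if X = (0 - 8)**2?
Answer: -291840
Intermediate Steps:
p = -4560 (p = -304*15 = -4560)
X = 64 (X = (-8)**2 = 64)
X*p = 64*(-4560) = -291840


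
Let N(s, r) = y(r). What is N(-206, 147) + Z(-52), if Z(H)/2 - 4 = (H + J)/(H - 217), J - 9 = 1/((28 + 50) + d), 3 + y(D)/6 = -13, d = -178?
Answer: -1179299/13450 ≈ -87.680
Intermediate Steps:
y(D) = -96 (y(D) = -18 + 6*(-13) = -18 - 78 = -96)
J = 899/100 (J = 9 + 1/((28 + 50) - 178) = 9 + 1/(78 - 178) = 9 + 1/(-100) = 9 - 1/100 = 899/100 ≈ 8.9900)
N(s, r) = -96
Z(H) = 8 + 2*(899/100 + H)/(-217 + H) (Z(H) = 8 + 2*((H + 899/100)/(H - 217)) = 8 + 2*((899/100 + H)/(-217 + H)) = 8 + 2*(899/100 + H)/(-217 + H))
N(-206, 147) + Z(-52) = -96 + (-85901 + 500*(-52))/(50*(-217 - 52)) = -96 + (1/50)*(-85901 - 26000)/(-269) = -96 + (1/50)*(-1/269)*(-111901) = -96 + 111901/13450 = -1179299/13450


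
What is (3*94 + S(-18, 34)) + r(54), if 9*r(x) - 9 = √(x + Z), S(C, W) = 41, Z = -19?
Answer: 324 + √35/9 ≈ 324.66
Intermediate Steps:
r(x) = 1 + √(-19 + x)/9 (r(x) = 1 + √(x - 19)/9 = 1 + √(-19 + x)/9)
(3*94 + S(-18, 34)) + r(54) = (3*94 + 41) + (1 + √(-19 + 54)/9) = (282 + 41) + (1 + √35/9) = 323 + (1 + √35/9) = 324 + √35/9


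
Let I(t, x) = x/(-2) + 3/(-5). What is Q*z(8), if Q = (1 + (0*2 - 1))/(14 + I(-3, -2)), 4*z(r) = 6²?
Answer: 0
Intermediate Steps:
I(t, x) = -⅗ - x/2 (I(t, x) = x*(-½) + 3*(-⅕) = -x/2 - ⅗ = -⅗ - x/2)
z(r) = 9 (z(r) = (¼)*6² = (¼)*36 = 9)
Q = 0 (Q = (1 + (0*2 - 1))/(14 + (-⅗ - ½*(-2))) = (1 + (0 - 1))/(14 + (-⅗ + 1)) = (1 - 1)/(14 + ⅖) = 0/(72/5) = 0*(5/72) = 0)
Q*z(8) = 0*9 = 0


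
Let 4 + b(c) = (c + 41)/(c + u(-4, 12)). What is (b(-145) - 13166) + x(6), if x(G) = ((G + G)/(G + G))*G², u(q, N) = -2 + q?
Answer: -1983130/151 ≈ -13133.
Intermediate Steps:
x(G) = G² (x(G) = ((2*G)/((2*G)))*G² = ((2*G)*(1/(2*G)))*G² = 1*G² = G²)
b(c) = -4 + (41 + c)/(-6 + c) (b(c) = -4 + (c + 41)/(c + (-2 - 4)) = -4 + (41 + c)/(c - 6) = -4 + (41 + c)/(-6 + c))
(b(-145) - 13166) + x(6) = ((65 - 3*(-145))/(-6 - 145) - 13166) + 6² = ((65 + 435)/(-151) - 13166) + 36 = (-1/151*500 - 13166) + 36 = (-500/151 - 13166) + 36 = -1988566/151 + 36 = -1983130/151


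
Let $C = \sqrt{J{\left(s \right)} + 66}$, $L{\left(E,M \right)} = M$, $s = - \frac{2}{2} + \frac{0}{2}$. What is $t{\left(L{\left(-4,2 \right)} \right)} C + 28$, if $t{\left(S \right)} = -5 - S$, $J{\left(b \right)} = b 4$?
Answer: $28 - 7 \sqrt{62} \approx -27.118$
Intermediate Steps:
$s = -1$ ($s = \left(-2\right) \frac{1}{2} + 0 \cdot \frac{1}{2} = -1 + 0 = -1$)
$J{\left(b \right)} = 4 b$
$C = \sqrt{62}$ ($C = \sqrt{4 \left(-1\right) + 66} = \sqrt{-4 + 66} = \sqrt{62} \approx 7.874$)
$t{\left(L{\left(-4,2 \right)} \right)} C + 28 = \left(-5 - 2\right) \sqrt{62} + 28 = - 7 \sqrt{62} + 28 = 28 - 7 \sqrt{62}$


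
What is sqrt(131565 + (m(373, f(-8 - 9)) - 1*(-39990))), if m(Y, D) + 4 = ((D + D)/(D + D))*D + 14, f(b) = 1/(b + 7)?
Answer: sqrt(17156490)/10 ≈ 414.20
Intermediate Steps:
f(b) = 1/(7 + b)
m(Y, D) = 10 + D (m(Y, D) = -4 + (((D + D)/(D + D))*D + 14) = -4 + (((2*D)/((2*D)))*D + 14) = -4 + (((2*D)*(1/(2*D)))*D + 14) = -4 + (1*D + 14) = -4 + (D + 14) = -4 + (14 + D) = 10 + D)
sqrt(131565 + (m(373, f(-8 - 9)) - 1*(-39990))) = sqrt(131565 + ((10 + 1/(7 + (-8 - 9))) - 1*(-39990))) = sqrt(131565 + ((10 + 1/(7 - 17)) + 39990)) = sqrt(131565 + ((10 + 1/(-10)) + 39990)) = sqrt(131565 + ((10 - 1/10) + 39990)) = sqrt(131565 + (99/10 + 39990)) = sqrt(131565 + 399999/10) = sqrt(1715649/10) = sqrt(17156490)/10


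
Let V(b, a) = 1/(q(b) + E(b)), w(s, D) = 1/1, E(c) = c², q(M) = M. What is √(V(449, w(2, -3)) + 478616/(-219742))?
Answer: I*√4770616424964557582/1479962370 ≈ 1.4758*I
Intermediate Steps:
w(s, D) = 1
V(b, a) = 1/(b + b²)
√(V(449, w(2, -3)) + 478616/(-219742)) = √(1/(449*(1 + 449)) + 478616/(-219742)) = √((1/449)/450 + 478616*(-1/219742)) = √((1/449)*(1/450) - 239308/109871) = √(1/202050 - 239308/109871) = √(-48352071529/22199435550) = I*√4770616424964557582/1479962370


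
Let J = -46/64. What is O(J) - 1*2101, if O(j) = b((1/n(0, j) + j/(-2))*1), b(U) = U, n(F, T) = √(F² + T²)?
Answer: -3090095/1472 ≈ -2099.3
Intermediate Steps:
J = -23/32 (J = -46*1/64 = -23/32 ≈ -0.71875)
O(j) = (j²)^(-½) - j/2 (O(j) = (1/√(0² + j²) + j/(-2))*1 = (1/√(0 + j²) + j*(-½))*1 = (1/√(j²) - j/2)*1 = ((j²)^(-½) - j/2)*1 = (j²)^(-½) - j/2)
O(J) - 1*2101 = (((-23/32)²)^(-½) - ½*(-23/32)) - 1*2101 = ((529/1024)^(-½) + 23/64) - 2101 = (32/23 + 23/64) - 2101 = 2577/1472 - 2101 = -3090095/1472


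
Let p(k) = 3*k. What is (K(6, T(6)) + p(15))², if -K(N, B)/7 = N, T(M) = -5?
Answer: 9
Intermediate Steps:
K(N, B) = -7*N
(K(6, T(6)) + p(15))² = (-7*6 + 3*15)² = (-42 + 45)² = 3² = 9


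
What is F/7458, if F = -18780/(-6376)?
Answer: 1565/3962684 ≈ 0.00039493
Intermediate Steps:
F = 4695/1594 (F = -18780*(-1/6376) = 4695/1594 ≈ 2.9454)
F/7458 = (4695/1594)/7458 = (4695/1594)*(1/7458) = 1565/3962684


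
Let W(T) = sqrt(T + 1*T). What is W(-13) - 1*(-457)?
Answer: 457 + I*sqrt(26) ≈ 457.0 + 5.099*I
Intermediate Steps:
W(T) = sqrt(2)*sqrt(T) (W(T) = sqrt(T + T) = sqrt(2*T) = sqrt(2)*sqrt(T))
W(-13) - 1*(-457) = sqrt(2)*sqrt(-13) - 1*(-457) = sqrt(2)*(I*sqrt(13)) + 457 = I*sqrt(26) + 457 = 457 + I*sqrt(26)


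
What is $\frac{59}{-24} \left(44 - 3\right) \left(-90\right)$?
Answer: $\frac{36285}{4} \approx 9071.3$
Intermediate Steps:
$\frac{59}{-24} \left(44 - 3\right) \left(-90\right) = 59 \left(- \frac{1}{24}\right) 41 \left(-90\right) = \left(- \frac{59}{24}\right) 41 \left(-90\right) = \left(- \frac{2419}{24}\right) \left(-90\right) = \frac{36285}{4}$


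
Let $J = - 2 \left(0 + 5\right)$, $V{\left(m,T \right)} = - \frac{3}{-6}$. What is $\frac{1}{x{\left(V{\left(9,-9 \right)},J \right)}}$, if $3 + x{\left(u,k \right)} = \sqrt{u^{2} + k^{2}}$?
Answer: $\frac{12}{365} + \frac{2 \sqrt{401}}{365} \approx 0.1426$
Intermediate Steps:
$V{\left(m,T \right)} = \frac{1}{2}$ ($V{\left(m,T \right)} = \left(-3\right) \left(- \frac{1}{6}\right) = \frac{1}{2}$)
$J = -10$ ($J = \left(-2\right) 5 = -10$)
$x{\left(u,k \right)} = -3 + \sqrt{k^{2} + u^{2}}$ ($x{\left(u,k \right)} = -3 + \sqrt{u^{2} + k^{2}} = -3 + \sqrt{k^{2} + u^{2}}$)
$\frac{1}{x{\left(V{\left(9,-9 \right)},J \right)}} = \frac{1}{-3 + \sqrt{\left(-10\right)^{2} + \left(\frac{1}{2}\right)^{2}}} = \frac{1}{-3 + \sqrt{100 + \frac{1}{4}}} = \frac{1}{-3 + \sqrt{\frac{401}{4}}} = \frac{1}{-3 + \frac{\sqrt{401}}{2}}$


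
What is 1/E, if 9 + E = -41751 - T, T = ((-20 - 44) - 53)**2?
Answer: -1/55449 ≈ -1.8035e-5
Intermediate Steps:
T = 13689 (T = (-64 - 53)**2 = (-117)**2 = 13689)
E = -55449 (E = -9 + (-41751 - 1*13689) = -9 + (-41751 - 13689) = -9 - 55440 = -55449)
1/E = 1/(-55449) = -1/55449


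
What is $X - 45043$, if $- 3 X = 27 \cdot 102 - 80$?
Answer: $- \frac{137803}{3} \approx -45934.0$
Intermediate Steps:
$X = - \frac{2674}{3}$ ($X = - \frac{27 \cdot 102 - 80}{3} = - \frac{2754 - 80}{3} = \left(- \frac{1}{3}\right) 2674 = - \frac{2674}{3} \approx -891.33$)
$X - 45043 = - \frac{2674}{3} - 45043 = - \frac{137803}{3}$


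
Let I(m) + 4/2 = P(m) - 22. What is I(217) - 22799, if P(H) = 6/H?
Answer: -4952585/217 ≈ -22823.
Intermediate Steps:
I(m) = -24 + 6/m (I(m) = -2 + (6/m - 22) = -2 + (-22 + 6/m) = -24 + 6/m)
I(217) - 22799 = (-24 + 6/217) - 22799 = -5202/217 - 22799 = -4952585/217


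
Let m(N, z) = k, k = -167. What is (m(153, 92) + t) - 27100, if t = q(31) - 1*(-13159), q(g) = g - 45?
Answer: -14122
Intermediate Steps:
q(g) = -45 + g
m(N, z) = -167
t = 13145 (t = (-45 + 31) - 1*(-13159) = -14 + 13159 = 13145)
(m(153, 92) + t) - 27100 = (-167 + 13145) - 27100 = 12978 - 27100 = -14122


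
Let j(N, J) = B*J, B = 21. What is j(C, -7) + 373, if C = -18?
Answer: 226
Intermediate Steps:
j(N, J) = 21*J
j(C, -7) + 373 = 21*(-7) + 373 = -147 + 373 = 226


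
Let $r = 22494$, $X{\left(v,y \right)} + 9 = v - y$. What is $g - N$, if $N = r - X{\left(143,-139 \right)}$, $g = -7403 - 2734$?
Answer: $-32358$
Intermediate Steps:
$X{\left(v,y \right)} = -9 + v - y$ ($X{\left(v,y \right)} = -9 + \left(v - y\right) = -9 + v - y$)
$g = -10137$
$N = 22221$ ($N = 22494 - \left(-9 + 143 - -139\right) = 22494 - \left(-9 + 143 + 139\right) = 22494 - 273 = 22221$)
$g - N = -10137 - 22221 = -32358$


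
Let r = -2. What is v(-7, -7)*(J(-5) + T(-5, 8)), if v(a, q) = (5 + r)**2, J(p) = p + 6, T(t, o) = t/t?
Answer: 18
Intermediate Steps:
T(t, o) = 1
J(p) = 6 + p
v(a, q) = 9 (v(a, q) = (5 - 2)**2 = 3**2 = 9)
v(-7, -7)*(J(-5) + T(-5, 8)) = 9*((6 - 5) + 1) = 9*(1 + 1) = 9*2 = 18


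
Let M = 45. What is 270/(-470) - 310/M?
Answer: -3157/423 ≈ -7.4634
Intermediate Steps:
270/(-470) - 310/M = 270/(-470) - 310/45 = 270*(-1/470) - 310*1/45 = -27/47 - 62/9 = -3157/423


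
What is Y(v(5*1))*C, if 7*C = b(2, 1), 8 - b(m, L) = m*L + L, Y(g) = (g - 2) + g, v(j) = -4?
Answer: -50/7 ≈ -7.1429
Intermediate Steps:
Y(g) = -2 + 2*g (Y(g) = (-2 + g) + g = -2 + 2*g)
b(m, L) = 8 - L - L*m (b(m, L) = 8 - (m*L + L) = 8 - (L*m + L) = 8 - (L + L*m) = 8 + (-L - L*m) = 8 - L - L*m)
C = 5/7 (C = (8 - 1*1 - 1*1*2)/7 = (8 - 1 - 2)/7 = (⅐)*5 = 5/7 ≈ 0.71429)
Y(v(5*1))*C = (-2 + 2*(-4))*(5/7) = (-2 - 8)*(5/7) = -10*5/7 = -50/7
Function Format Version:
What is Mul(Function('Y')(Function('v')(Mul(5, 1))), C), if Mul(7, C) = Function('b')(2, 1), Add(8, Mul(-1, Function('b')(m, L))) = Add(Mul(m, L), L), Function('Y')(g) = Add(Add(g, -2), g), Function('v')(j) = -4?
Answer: Rational(-50, 7) ≈ -7.1429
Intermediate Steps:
Function('Y')(g) = Add(-2, Mul(2, g)) (Function('Y')(g) = Add(Add(-2, g), g) = Add(-2, Mul(2, g)))
Function('b')(m, L) = Add(8, Mul(-1, L), Mul(-1, L, m)) (Function('b')(m, L) = Add(8, Mul(-1, Add(Mul(m, L), L))) = Add(8, Mul(-1, Add(Mul(L, m), L))) = Add(8, Mul(-1, Add(L, Mul(L, m)))) = Add(8, Add(Mul(-1, L), Mul(-1, L, m))) = Add(8, Mul(-1, L), Mul(-1, L, m)))
C = Rational(5, 7) (C = Mul(Rational(1, 7), Add(8, Mul(-1, 1), Mul(-1, 1, 2))) = Mul(Rational(1, 7), Add(8, -1, -2)) = Mul(Rational(1, 7), 5) = Rational(5, 7) ≈ 0.71429)
Mul(Function('Y')(Function('v')(Mul(5, 1))), C) = Mul(Add(-2, Mul(2, -4)), Rational(5, 7)) = Mul(Add(-2, -8), Rational(5, 7)) = Mul(-10, Rational(5, 7)) = Rational(-50, 7)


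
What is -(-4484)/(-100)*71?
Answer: -79591/25 ≈ -3183.6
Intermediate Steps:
-(-4484)/(-100)*71 = -(-4484)*(-1)/100*71 = -59*19/25*71 = -1121/25*71 = -79591/25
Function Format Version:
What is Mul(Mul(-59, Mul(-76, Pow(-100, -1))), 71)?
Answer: Rational(-79591, 25) ≈ -3183.6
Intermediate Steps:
Mul(Mul(-59, Mul(-76, Pow(-100, -1))), 71) = Mul(Mul(-59, Mul(-76, Rational(-1, 100))), 71) = Mul(Mul(-59, Rational(19, 25)), 71) = Mul(Rational(-1121, 25), 71) = Rational(-79591, 25)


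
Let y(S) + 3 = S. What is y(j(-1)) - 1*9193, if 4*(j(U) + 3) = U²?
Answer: -36795/4 ≈ -9198.8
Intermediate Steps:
j(U) = -3 + U²/4
y(S) = -3 + S
y(j(-1)) - 1*9193 = (-3 + (-3 + (¼)*(-1)²)) - 1*9193 = (-3 + (-3 + (¼)*1)) - 9193 = (-3 + (-3 + ¼)) - 9193 = (-3 - 11/4) - 9193 = -23/4 - 9193 = -36795/4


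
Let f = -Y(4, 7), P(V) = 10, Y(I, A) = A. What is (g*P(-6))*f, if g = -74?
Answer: 5180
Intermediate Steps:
f = -7 (f = -1*7 = -7)
(g*P(-6))*f = -74*10*(-7) = -740*(-7) = 5180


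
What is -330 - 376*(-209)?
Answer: 78254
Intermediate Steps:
-330 - 376*(-209) = -330 + 78584 = 78254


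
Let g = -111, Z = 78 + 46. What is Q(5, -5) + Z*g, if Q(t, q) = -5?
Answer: -13769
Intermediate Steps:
Z = 124
Q(5, -5) + Z*g = -5 + 124*(-111) = -5 - 13764 = -13769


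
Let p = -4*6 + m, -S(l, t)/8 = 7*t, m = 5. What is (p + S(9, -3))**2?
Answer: 22201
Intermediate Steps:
S(l, t) = -56*t
p = -19 (p = -4*6 + 5 = -24 + 5 = -19)
(p + S(9, -3))**2 = (-19 - 56*(-3))**2 = (-19 + 168)**2 = 149**2 = 22201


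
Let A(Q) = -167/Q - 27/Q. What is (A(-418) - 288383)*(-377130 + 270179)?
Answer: 339270806550/11 ≈ 3.0843e+10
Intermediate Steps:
A(Q) = -194/Q
(A(-418) - 288383)*(-377130 + 270179) = (-194/(-418) - 288383)*(-377130 + 270179) = (-194*(-1/418) - 288383)*(-106951) = (97/209 - 288383)*(-106951) = -60271950/209*(-106951) = 339270806550/11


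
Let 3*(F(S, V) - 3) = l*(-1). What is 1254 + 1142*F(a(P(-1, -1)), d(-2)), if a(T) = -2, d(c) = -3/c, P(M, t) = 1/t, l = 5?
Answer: 8330/3 ≈ 2776.7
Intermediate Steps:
F(S, V) = 4/3 (F(S, V) = 3 + (5*(-1))/3 = 3 + (⅓)*(-5) = 3 - 5/3 = 4/3)
1254 + 1142*F(a(P(-1, -1)), d(-2)) = 1254 + 1142*(4/3) = 1254 + 4568/3 = 8330/3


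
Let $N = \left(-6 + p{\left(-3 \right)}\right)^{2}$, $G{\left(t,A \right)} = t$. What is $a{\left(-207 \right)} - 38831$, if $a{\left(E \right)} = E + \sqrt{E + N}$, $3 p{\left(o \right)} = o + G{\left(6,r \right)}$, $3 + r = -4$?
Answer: $-39038 + i \sqrt{182} \approx -39038.0 + 13.491 i$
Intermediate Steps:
$r = -7$ ($r = -3 - 4 = -7$)
$p{\left(o \right)} = 2 + \frac{o}{3}$ ($p{\left(o \right)} = \frac{o + 6}{3} = \frac{6 + o}{3} = 2 + \frac{o}{3}$)
$N = 25$ ($N = \left(-6 + \left(2 + \frac{1}{3} \left(-3\right)\right)\right)^{2} = \left(-6 + \left(2 - 1\right)\right)^{2} = \left(-6 + 1\right)^{2} = \left(-5\right)^{2} = 25$)
$a{\left(E \right)} = E + \sqrt{25 + E}$ ($a{\left(E \right)} = E + \sqrt{E + 25} = E + \sqrt{25 + E}$)
$a{\left(-207 \right)} - 38831 = \left(-207 + \sqrt{25 - 207}\right) - 38831 = \left(-207 + \sqrt{-182}\right) - 38831 = \left(-207 + i \sqrt{182}\right) - 38831 = -39038 + i \sqrt{182}$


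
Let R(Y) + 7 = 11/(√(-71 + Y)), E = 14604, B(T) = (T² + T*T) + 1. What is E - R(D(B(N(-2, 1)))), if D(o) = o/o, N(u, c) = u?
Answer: 14611 + 11*I*√70/70 ≈ 14611.0 + 1.3148*I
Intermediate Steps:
B(T) = 1 + 2*T² (B(T) = (T² + T²) + 1 = 2*T² + 1 = 1 + 2*T²)
D(o) = 1
R(Y) = -7 + 11/√(-71 + Y) (R(Y) = -7 + 11/(√(-71 + Y)) = -7 + 11/√(-71 + Y))
E - R(D(B(N(-2, 1)))) = 14604 - (-7 + 11/√(-71 + 1)) = 14604 - (-7 + 11/√(-70)) = 14604 - (-7 + 11*(-I*√70/70)) = 14604 - (-7 - 11*I*√70/70) = 14604 + (7 + 11*I*√70/70) = 14611 + 11*I*√70/70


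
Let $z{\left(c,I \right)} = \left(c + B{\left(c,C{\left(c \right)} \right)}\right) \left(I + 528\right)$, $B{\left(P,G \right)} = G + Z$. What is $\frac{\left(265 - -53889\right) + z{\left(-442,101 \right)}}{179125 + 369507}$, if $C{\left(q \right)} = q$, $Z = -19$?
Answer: $- \frac{513833}{548632} \approx -0.93657$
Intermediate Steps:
$B{\left(P,G \right)} = -19 + G$ ($B{\left(P,G \right)} = G - 19 = -19 + G$)
$z{\left(c,I \right)} = \left(-19 + 2 c\right) \left(528 + I\right)$ ($z{\left(c,I \right)} = \left(c + \left(-19 + c\right)\right) \left(I + 528\right) = \left(-19 + 2 c\right) \left(528 + I\right)$)
$\frac{\left(265 - -53889\right) + z{\left(-442,101 \right)}}{179125 + 369507} = \frac{\left(265 - -53889\right) + \left(-10032 + 1056 \left(-442\right) + 101 \left(-442\right) + 101 \left(-19 - 442\right)\right)}{179125 + 369507} = \frac{\left(265 + 53889\right) - 567987}{548632} = \left(54154 - 567987\right) \frac{1}{548632} = \left(-513833\right) \frac{1}{548632} = - \frac{513833}{548632}$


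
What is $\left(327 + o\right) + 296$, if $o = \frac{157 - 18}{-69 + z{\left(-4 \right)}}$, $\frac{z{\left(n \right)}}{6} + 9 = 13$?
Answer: $\frac{27896}{45} \approx 619.91$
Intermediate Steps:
$z{\left(n \right)} = 24$ ($z{\left(n \right)} = -54 + 6 \cdot 13 = -54 + 78 = 24$)
$o = - \frac{139}{45}$ ($o = \frac{157 - 18}{-69 + 24} = \frac{139}{-45} = 139 \left(- \frac{1}{45}\right) = - \frac{139}{45} \approx -3.0889$)
$\left(327 + o\right) + 296 = \left(327 - \frac{139}{45}\right) + 296 = \frac{14576}{45} + 296 = \frac{27896}{45}$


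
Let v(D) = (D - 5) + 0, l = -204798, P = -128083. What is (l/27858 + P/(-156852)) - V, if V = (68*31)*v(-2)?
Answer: 10741502024069/728263836 ≈ 14749.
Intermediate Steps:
v(D) = -5 + D (v(D) = (-5 + D) + 0 = -5 + D)
V = -14756 (V = (68*31)*(-5 - 2) = 2108*(-7) = -14756)
(l/27858 + P/(-156852)) - V = (-204798/27858 - 128083/(-156852)) - 1*(-14756) = (-204798*1/27858 - 128083*(-1/156852)) + 14756 = (-34133/4643 + 128083/156852) + 14756 = -4759139947/728263836 + 14756 = 10741502024069/728263836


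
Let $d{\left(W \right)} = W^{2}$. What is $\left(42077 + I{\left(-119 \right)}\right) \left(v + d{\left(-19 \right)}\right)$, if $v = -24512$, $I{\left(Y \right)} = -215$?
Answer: $-1011009162$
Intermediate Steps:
$\left(42077 + I{\left(-119 \right)}\right) \left(v + d{\left(-19 \right)}\right) = \left(42077 - 215\right) \left(-24512 + \left(-19\right)^{2}\right) = 41862 \left(-24512 + 361\right) = 41862 \left(-24151\right) = -1011009162$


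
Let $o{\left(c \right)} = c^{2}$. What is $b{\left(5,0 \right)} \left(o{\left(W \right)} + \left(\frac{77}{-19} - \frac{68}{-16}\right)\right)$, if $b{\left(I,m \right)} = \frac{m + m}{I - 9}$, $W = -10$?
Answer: $0$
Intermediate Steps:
$b{\left(I,m \right)} = \frac{2 m}{-9 + I}$
$b{\left(5,0 \right)} \left(o{\left(W \right)} + \left(\frac{77}{-19} - \frac{68}{-16}\right)\right) = 2 \cdot 0 \frac{1}{-9 + 5} \left(\left(-10\right)^{2} + \left(\frac{77}{-19} - \frac{68}{-16}\right)\right) = 2 \cdot 0 \frac{1}{-4} \left(100 + \left(77 \left(- \frac{1}{19}\right) - - \frac{17}{4}\right)\right) = 2 \cdot 0 \left(- \frac{1}{4}\right) \left(100 + \left(- \frac{77}{19} + \frac{17}{4}\right)\right) = 0 \left(100 + \frac{15}{76}\right) = 0 \cdot \frac{7615}{76} = 0$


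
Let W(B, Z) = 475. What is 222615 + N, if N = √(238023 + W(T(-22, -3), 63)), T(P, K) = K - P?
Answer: 222615 + √238498 ≈ 2.2310e+5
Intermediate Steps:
N = √238498 (N = √(238023 + 475) = √238498 ≈ 488.36)
222615 + N = 222615 + √238498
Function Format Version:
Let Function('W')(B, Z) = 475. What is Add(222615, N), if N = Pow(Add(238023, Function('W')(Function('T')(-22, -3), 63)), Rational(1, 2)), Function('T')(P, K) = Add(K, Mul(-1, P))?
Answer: Add(222615, Pow(238498, Rational(1, 2))) ≈ 2.2310e+5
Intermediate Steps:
N = Pow(238498, Rational(1, 2)) (N = Pow(Add(238023, 475), Rational(1, 2)) = Pow(238498, Rational(1, 2)) ≈ 488.36)
Add(222615, N) = Add(222615, Pow(238498, Rational(1, 2)))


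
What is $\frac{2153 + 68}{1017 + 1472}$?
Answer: $\frac{2221}{2489} \approx 0.89233$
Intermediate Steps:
$\frac{2153 + 68}{1017 + 1472} = \frac{2221}{2489}$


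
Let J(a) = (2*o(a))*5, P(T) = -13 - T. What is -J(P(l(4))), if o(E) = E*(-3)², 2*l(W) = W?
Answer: 1350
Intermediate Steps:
l(W) = W/2
o(E) = 9*E (o(E) = E*9 = 9*E)
J(a) = 90*a (J(a) = (2*(9*a))*5 = (18*a)*5 = 90*a)
-J(P(l(4))) = -90*(-13 - 4/2) = -90*(-13 - 1*2) = -90*(-13 - 2) = -90*(-15) = -1*(-1350) = 1350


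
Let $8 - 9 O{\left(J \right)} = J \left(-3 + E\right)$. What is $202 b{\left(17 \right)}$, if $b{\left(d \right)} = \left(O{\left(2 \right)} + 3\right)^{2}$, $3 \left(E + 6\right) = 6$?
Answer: $\frac{485002}{81} \approx 5987.7$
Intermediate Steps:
$E = -4$ ($E = -6 + \frac{1}{3} \cdot 6 = -6 + 2 = -4$)
$O{\left(J \right)} = \frac{8}{9} + \frac{7 J}{9}$ ($O{\left(J \right)} = \frac{8}{9} - \frac{J \left(-3 - 4\right)}{9} = \frac{8}{9} - \frac{J \left(-7\right)}{9} = \frac{8}{9} - \frac{\left(-7\right) J}{9} = \frac{8}{9} + \frac{7 J}{9}$)
$b{\left(d \right)} = \frac{2401}{81}$ ($b{\left(d \right)} = \left(\left(\frac{8}{9} + \frac{7}{9} \cdot 2\right) + 3\right)^{2} = \left(\left(\frac{8}{9} + \frac{14}{9}\right) + 3\right)^{2} = \left(\frac{22}{9} + 3\right)^{2} = \left(\frac{49}{9}\right)^{2} = \frac{2401}{81}$)
$202 b{\left(17 \right)} = 202 \cdot \frac{2401}{81} = \frac{485002}{81}$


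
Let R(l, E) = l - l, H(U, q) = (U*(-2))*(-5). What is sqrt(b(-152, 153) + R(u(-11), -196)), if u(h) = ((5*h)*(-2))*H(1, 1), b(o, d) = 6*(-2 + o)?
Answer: 2*I*sqrt(231) ≈ 30.397*I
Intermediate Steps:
H(U, q) = 10*U (H(U, q) = -2*U*(-5) = 10*U)
b(o, d) = -12 + 6*o
u(h) = -100*h (u(h) = ((5*h)*(-2))*(10*1) = -10*h*10 = -100*h)
R(l, E) = 0
sqrt(b(-152, 153) + R(u(-11), -196)) = sqrt((-12 + 6*(-152)) + 0) = sqrt((-12 - 912) + 0) = sqrt(-924 + 0) = sqrt(-924) = 2*I*sqrt(231)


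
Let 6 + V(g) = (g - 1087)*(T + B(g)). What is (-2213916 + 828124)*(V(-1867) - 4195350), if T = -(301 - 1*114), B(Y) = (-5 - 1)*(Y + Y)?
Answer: 96762058894208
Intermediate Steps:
B(Y) = -12*Y
T = -187 (T = -(301 - 114) = -1*187 = -187)
V(g) = -6 + (-1087 + g)*(-187 - 12*g) (V(g) = -6 + (g - 1087)*(-187 - 12*g) = -6 + (-1087 + g)*(-187 - 12*g))
(-2213916 + 828124)*(V(-1867) - 4195350) = (-2213916 + 828124)*((203263 - 12*(-1867)² + 12857*(-1867)) - 4195350) = -1385792*((203263 - 12*3485689 - 24004019) - 4195350) = -1385792*((203263 - 41828268 - 24004019) - 4195350) = -1385792*(-65629024 - 4195350) = -1385792*(-69824374) = 96762058894208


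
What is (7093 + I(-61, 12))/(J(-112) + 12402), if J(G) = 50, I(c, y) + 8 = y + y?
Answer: 7109/12452 ≈ 0.57091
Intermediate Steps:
I(c, y) = -8 + 2*y (I(c, y) = -8 + (y + y) = -8 + 2*y)
(7093 + I(-61, 12))/(J(-112) + 12402) = (7093 + (-8 + 2*12))/(50 + 12402) = (7093 + (-8 + 24))/12452 = (7093 + 16)*(1/12452) = 7109*(1/12452) = 7109/12452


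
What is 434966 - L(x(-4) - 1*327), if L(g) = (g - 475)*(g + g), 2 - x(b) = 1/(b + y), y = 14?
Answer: -4262951/50 ≈ -85259.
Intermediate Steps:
x(b) = 2 - 1/(14 + b) (x(b) = 2 - 1/(b + 14) = 2 - 1/(14 + b))
L(g) = 2*g*(-475 + g) (L(g) = (-475 + g)*(2*g) = 2*g*(-475 + g))
434966 - L(x(-4) - 1*327) = 434966 - 2*((27 + 2*(-4))/(14 - 4) - 1*327)*(-475 + ((27 + 2*(-4))/(14 - 4) - 1*327)) = 434966 - 2*((27 - 8)/10 - 327)*(-475 + ((27 - 8)/10 - 327)) = 434966 - 2*((1/10)*19 - 327)*(-475 + ((1/10)*19 - 327)) = 434966 - 2*(19/10 - 327)*(-475 + (19/10 - 327)) = 434966 - 2*(-3251)*(-475 - 3251/10)/10 = 434966 - 2*(-3251)*(-8001)/(10*10) = 434966 - 1*26011251/50 = 434966 - 26011251/50 = -4262951/50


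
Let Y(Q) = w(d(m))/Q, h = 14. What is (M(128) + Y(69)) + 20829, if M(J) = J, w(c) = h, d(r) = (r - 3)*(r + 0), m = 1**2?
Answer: 1446047/69 ≈ 20957.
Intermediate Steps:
m = 1
d(r) = r*(-3 + r) (d(r) = (-3 + r)*r = r*(-3 + r))
w(c) = 14
Y(Q) = 14/Q
(M(128) + Y(69)) + 20829 = (128 + 14/69) + 20829 = 8846/69 + 20829 = 1446047/69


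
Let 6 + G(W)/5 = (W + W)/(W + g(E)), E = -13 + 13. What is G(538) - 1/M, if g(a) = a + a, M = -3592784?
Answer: -71855679/3592784 ≈ -20.000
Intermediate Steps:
E = 0
g(a) = 2*a
G(W) = -20 (G(W) = -30 + 5*((W + W)/(W + 2*0)) = -30 + 5*((2*W)/(W + 0)) = -30 + 5*((2*W)/W) = -30 + 5*2 = -30 + 10 = -20)
G(538) - 1/M = -20 - 1/(-3592784) = -20 - 1*(-1/3592784) = -20 + 1/3592784 = -71855679/3592784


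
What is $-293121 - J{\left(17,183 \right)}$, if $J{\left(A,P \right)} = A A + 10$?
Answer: $-293420$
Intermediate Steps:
$J{\left(A,P \right)} = 10 + A^{2}$ ($J{\left(A,P \right)} = A^{2} + 10 = 10 + A^{2}$)
$-293121 - J{\left(17,183 \right)} = -293121 - \left(10 + 17^{2}\right) = -293121 - \left(10 + 289\right) = -293121 - 299 = -293420$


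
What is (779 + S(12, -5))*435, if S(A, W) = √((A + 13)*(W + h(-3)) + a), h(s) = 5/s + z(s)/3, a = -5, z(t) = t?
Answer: 338865 + 145*I*√1770 ≈ 3.3887e+5 + 6100.4*I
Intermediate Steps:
h(s) = 5/s + s/3
S(A, W) = √(-5 + (13 + A)*(-8/3 + W)) (S(A, W) = √((A + 13)*(W + (5/(-3) + (⅓)*(-3))) - 5) = √((13 + A)*(W + (5*(-⅓) - 1)) - 5) = √((13 + A)*(W + (-5/3 - 1)) - 5) = √((13 + A)*(W - 8/3) - 5) = √((13 + A)*(-8/3 + W) - 5) = √(-5 + (13 + A)*(-8/3 + W)))
(779 + S(12, -5))*435 = (779 + √(-357 - 24*12 + 117*(-5) + 9*12*(-5))/3)*435 = (779 + √(-357 - 288 - 585 - 540)/3)*435 = (779 + √(-1770)/3)*435 = (779 + (I*√1770)/3)*435 = (779 + I*√1770/3)*435 = 338865 + 145*I*√1770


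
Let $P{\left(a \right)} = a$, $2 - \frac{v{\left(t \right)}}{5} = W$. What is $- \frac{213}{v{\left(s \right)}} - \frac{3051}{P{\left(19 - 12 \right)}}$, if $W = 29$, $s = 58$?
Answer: $- \frac{136798}{315} \approx -434.28$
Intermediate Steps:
$v{\left(t \right)} = -135$ ($v{\left(t \right)} = 10 - 145 = -135$)
$- \frac{213}{v{\left(s \right)}} - \frac{3051}{P{\left(19 - 12 \right)}} = - \frac{213}{-135} - \frac{3051}{19 - 12} = \left(-213\right) \left(- \frac{1}{135}\right) - \frac{3051}{19 - 12} = \frac{71}{45} - \frac{3051}{7} = - \frac{136798}{315}$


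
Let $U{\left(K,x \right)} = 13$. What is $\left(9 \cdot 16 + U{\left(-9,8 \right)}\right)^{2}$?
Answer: $24649$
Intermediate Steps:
$\left(9 \cdot 16 + U{\left(-9,8 \right)}\right)^{2} = \left(9 \cdot 16 + 13\right)^{2} = \left(144 + 13\right)^{2} = 157^{2} = 24649$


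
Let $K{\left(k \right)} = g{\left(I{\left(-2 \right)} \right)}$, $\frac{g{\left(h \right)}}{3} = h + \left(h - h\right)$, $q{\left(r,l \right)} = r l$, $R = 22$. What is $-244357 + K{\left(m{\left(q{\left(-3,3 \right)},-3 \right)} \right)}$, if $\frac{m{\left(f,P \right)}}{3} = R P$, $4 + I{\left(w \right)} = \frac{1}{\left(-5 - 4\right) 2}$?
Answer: $- \frac{1466215}{6} \approx -2.4437 \cdot 10^{5}$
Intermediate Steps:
$q{\left(r,l \right)} = l r$
$I{\left(w \right)} = - \frac{73}{18}$ ($I{\left(w \right)} = -4 + \frac{1}{\left(-5 - 4\right) 2} = -4 + \frac{1}{-9} \cdot \frac{1}{2} = -4 - \frac{1}{18} = - \frac{73}{18}$)
$m{\left(f,P \right)} = 66 P$ ($m{\left(f,P \right)} = 3 \cdot 22 P = 66 P$)
$g{\left(h \right)} = 3 h$ ($g{\left(h \right)} = 3 \left(h + \left(h - h\right)\right) = 3 \left(h + 0\right) = 3 h$)
$K{\left(k \right)} = - \frac{73}{6}$ ($K{\left(k \right)} = 3 \left(- \frac{73}{18}\right) = - \frac{73}{6}$)
$-244357 + K{\left(m{\left(q{\left(-3,3 \right)},-3 \right)} \right)} = -244357 - \frac{73}{6} = - \frac{1466215}{6}$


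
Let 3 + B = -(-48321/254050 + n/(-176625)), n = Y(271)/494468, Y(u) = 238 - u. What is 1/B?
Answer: -147917073583500/415616991667921 ≈ -0.35590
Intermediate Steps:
n = -33/494468 (n = (238 - 1*271)/494468 = (238 - 271)*(1/494468) = -33*1/494468 = -33/494468 ≈ -6.6738e-5)
B = -415616991667921/147917073583500 (B = -3 - (-48321/254050 - 33/494468/(-176625)) = -3 - (-48321*1/254050 - 33/494468*(-1/176625)) = -3 - (-48321/254050 + 11/29111803500) = -3 - 1*(-28134229082579/147917073583500) = -3 + 28134229082579/147917073583500 = -415616991667921/147917073583500 ≈ -2.8098)
1/B = 1/(-415616991667921/147917073583500) = -147917073583500/415616991667921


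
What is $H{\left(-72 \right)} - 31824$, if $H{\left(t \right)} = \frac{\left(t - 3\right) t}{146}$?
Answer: $- \frac{2320452}{73} \approx -31787.0$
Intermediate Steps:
$H{\left(t \right)} = \frac{t \left(-3 + t\right)}{146}$ ($H{\left(t \right)} = \left(-3 + t\right) t \frac{1}{146} = t \left(-3 + t\right) \frac{1}{146} = \frac{t \left(-3 + t\right)}{146}$)
$H{\left(-72 \right)} - 31824 = \frac{1}{146} \left(-72\right) \left(-3 - 72\right) - 31824 = \frac{1}{146} \left(-72\right) \left(-75\right) - 31824 = \frac{2700}{73} - 31824 = - \frac{2320452}{73}$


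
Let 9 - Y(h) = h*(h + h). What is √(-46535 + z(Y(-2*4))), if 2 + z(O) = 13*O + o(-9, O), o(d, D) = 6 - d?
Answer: 21*I*√109 ≈ 219.25*I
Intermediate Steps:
Y(h) = 9 - 2*h² (Y(h) = 9 - h*(h + h) = 9 - h*2*h = 9 - 2*h²)
z(O) = 13 + 13*O (z(O) = -2 + (13*O + (6 - 1*(-9))) = -2 + (13*O + (6 + 9)) = -2 + (13*O + 15) = -2 + (15 + 13*O) = 13 + 13*O)
√(-46535 + z(Y(-2*4))) = √(-46535 + (13 + 13*(9 - 2*(-2*4)²))) = √(-46535 + (13 + 13*(9 - 2*(-8)²))) = √(-46535 + (13 + 13*(9 - 2*64))) = √(-46535 + (13 + 13*(9 - 128))) = √(-46535 + (13 + 13*(-119))) = √(-46535 + (13 - 1547)) = √(-46535 - 1534) = √(-48069) = 21*I*√109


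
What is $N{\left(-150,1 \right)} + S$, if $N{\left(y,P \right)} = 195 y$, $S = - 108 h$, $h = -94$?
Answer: $-19098$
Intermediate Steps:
$S = 10152$ ($S = \left(-108\right) \left(-94\right) = 10152$)
$N{\left(-150,1 \right)} + S = 195 \left(-150\right) + 10152 = -29250 + 10152 = -19098$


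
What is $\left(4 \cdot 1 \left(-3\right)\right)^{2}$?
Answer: $144$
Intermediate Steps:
$\left(4 \cdot 1 \left(-3\right)\right)^{2} = \left(4 \left(-3\right)\right)^{2} = \left(-12\right)^{2} = 144$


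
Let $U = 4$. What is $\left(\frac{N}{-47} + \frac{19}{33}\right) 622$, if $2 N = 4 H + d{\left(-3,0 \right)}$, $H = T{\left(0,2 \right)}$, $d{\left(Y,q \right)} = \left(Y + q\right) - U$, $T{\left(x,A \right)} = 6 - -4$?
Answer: $\frac{216767}{1551} \approx 139.76$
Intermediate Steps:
$T{\left(x,A \right)} = 10$ ($T{\left(x,A \right)} = 6 + 4 = 10$)
$d{\left(Y,q \right)} = -4 + Y + q$ ($d{\left(Y,q \right)} = \left(Y + q\right) - 4 = -4 + Y + q$)
$H = 10$
$N = \frac{33}{2}$ ($N = \frac{4 \cdot 10 - 7}{2} = \frac{40 - 7}{2} = \frac{1}{2} \cdot 33 = \frac{33}{2} \approx 16.5$)
$\left(\frac{N}{-47} + \frac{19}{33}\right) 622 = \left(\frac{33}{2 \left(-47\right)} + \frac{19}{33}\right) 622 = \left(\frac{33}{2} \left(- \frac{1}{47}\right) + 19 \cdot \frac{1}{33}\right) 622 = \left(- \frac{33}{94} + \frac{19}{33}\right) 622 = \frac{697}{3102} \cdot 622 = \frac{216767}{1551}$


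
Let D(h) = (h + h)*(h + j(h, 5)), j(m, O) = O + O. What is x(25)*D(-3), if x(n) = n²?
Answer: -26250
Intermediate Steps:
j(m, O) = 2*O
D(h) = 2*h*(10 + h) (D(h) = (h + h)*(h + 2*5) = (2*h)*(h + 10) = (2*h)*(10 + h) = 2*h*(10 + h))
x(25)*D(-3) = 25²*(2*(-3)*(10 - 3)) = 625*(2*(-3)*7) = 625*(-42) = -26250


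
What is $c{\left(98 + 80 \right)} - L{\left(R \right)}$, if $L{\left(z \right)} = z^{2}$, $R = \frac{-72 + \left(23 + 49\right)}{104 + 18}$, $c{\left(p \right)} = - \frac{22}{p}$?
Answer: $- \frac{11}{89} \approx -0.1236$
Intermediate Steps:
$R = 0$ ($R = \frac{-72 + 72}{122} = 0 \cdot \frac{1}{122} = 0$)
$c{\left(98 + 80 \right)} - L{\left(R \right)} = - \frac{22}{98 + 80} - 0^{2} = - \frac{22}{178} - 0 = \left(-22\right) \frac{1}{178} + 0 = - \frac{11}{89} + 0 = - \frac{11}{89}$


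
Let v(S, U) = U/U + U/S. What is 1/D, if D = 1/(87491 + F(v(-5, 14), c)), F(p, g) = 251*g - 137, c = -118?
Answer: 57736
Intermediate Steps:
v(S, U) = 1 + U/S
F(p, g) = -137 + 251*g
D = 1/57736 (D = 1/(87491 + (-137 + 251*(-118))) = 1/(87491 + (-137 - 29618)) = 1/(87491 - 29755) = 1/57736 ≈ 1.7320e-5)
1/D = 1/(1/57736) = 57736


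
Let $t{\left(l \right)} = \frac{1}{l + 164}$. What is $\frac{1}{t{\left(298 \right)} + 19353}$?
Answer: $\frac{462}{8941087} \approx 5.1672 \cdot 10^{-5}$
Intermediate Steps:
$t{\left(l \right)} = \frac{1}{164 + l}$
$\frac{1}{t{\left(298 \right)} + 19353} = \frac{1}{\frac{1}{164 + 298} + 19353} = \frac{1}{\frac{1}{462} + 19353} = \frac{1}{\frac{8941087}{462}} = \frac{462}{8941087}$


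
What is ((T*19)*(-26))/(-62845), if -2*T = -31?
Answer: 7657/62845 ≈ 0.12184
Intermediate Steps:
T = 31/2 (T = -½*(-31) = 31/2 ≈ 15.500)
((T*19)*(-26))/(-62845) = (((31/2)*19)*(-26))/(-62845) = ((589/2)*(-26))*(-1/62845) = -7657*(-1/62845) = 7657/62845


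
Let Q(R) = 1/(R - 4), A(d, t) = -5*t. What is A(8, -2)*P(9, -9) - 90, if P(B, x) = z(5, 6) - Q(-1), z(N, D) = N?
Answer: -38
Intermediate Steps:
Q(R) = 1/(-4 + R)
P(B, x) = 26/5 (P(B, x) = 5 - 1/(-4 - 1) = 5 - 1/(-5) = 5 - 1*(-1/5) = 5 + 1/5 = 26/5)
A(8, -2)*P(9, -9) - 90 = -5*(-2)*(26/5) - 90 = 10*(26/5) - 90 = 52 - 90 = -38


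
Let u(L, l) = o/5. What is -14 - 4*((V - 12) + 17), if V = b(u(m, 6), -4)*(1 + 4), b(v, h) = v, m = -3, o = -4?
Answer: -18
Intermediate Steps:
u(L, l) = -4/5
V = -4 (V = -4*(1 + 4)/5 = -4/5*5 = -4)
-14 - 4*((V - 12) + 17) = -14 - 4*((-4 - 12) + 17) = -14 - 4*(-16 + 17) = -14 - 4*1 = -14 - 4 = -18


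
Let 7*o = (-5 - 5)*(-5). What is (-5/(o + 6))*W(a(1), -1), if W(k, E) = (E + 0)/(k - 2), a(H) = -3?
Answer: -7/92 ≈ -0.076087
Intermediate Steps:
o = 50/7 (o = ((-5 - 5)*(-5))/7 = (-10*(-5))/7 = (⅐)*50 = 50/7 ≈ 7.1429)
W(k, E) = E/(-2 + k)
(-5/(o + 6))*W(a(1), -1) = (-5/(50/7 + 6))*(-1/(-2 - 3)) = (-5/92/7)*(-1/(-5)) = (-5*7/92)*(-1*(-⅕)) = -35/92*⅕ = -7/92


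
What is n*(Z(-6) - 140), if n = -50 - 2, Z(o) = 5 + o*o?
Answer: 5148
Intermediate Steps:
Z(o) = 5 + o²
n = -52
n*(Z(-6) - 140) = -52*((5 + (-6)²) - 140) = -52*((5 + 36) - 140) = -52*(41 - 140) = -52*(-99) = 5148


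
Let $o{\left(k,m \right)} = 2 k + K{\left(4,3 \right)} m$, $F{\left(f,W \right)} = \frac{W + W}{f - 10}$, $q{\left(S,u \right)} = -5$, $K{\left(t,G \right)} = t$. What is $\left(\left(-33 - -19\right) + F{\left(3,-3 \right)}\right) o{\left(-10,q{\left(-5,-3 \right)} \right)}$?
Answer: $\frac{3680}{7} \approx 525.71$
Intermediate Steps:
$F{\left(f,W \right)} = \frac{2 W}{-10 + f}$
$o{\left(k,m \right)} = 2 k + 4 m$
$\left(\left(-33 - -19\right) + F{\left(3,-3 \right)}\right) o{\left(-10,q{\left(-5,-3 \right)} \right)} = \left(\left(-33 - -19\right) + 2 \left(-3\right) \frac{1}{-10 + 3}\right) \left(2 \left(-10\right) + 4 \left(-5\right)\right) = \left(\left(-33 + 19\right) + 2 \left(-3\right) \frac{1}{-7}\right) \left(-20 - 20\right) = \left(-14 + 2 \left(-3\right) \left(- \frac{1}{7}\right)\right) \left(-40\right) = \left(-14 + \frac{6}{7}\right) \left(-40\right) = \left(- \frac{92}{7}\right) \left(-40\right) = \frac{3680}{7}$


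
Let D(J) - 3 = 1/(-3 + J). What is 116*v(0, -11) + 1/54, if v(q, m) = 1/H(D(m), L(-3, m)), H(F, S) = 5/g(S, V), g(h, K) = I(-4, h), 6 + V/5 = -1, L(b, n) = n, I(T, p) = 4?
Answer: 25061/270 ≈ 92.818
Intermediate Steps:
V = -35 (V = -30 + 5*(-1) = -30 - 5 = -35)
D(J) = 3 + 1/(-3 + J)
g(h, K) = 4
H(F, S) = 5/4
v(q, m) = ⅘ (v(q, m) = 1/(5/4) = ⅘)
116*v(0, -11) + 1/54 = 116*(⅘) + 1/54 = 464/5 + 1/54 = 25061/270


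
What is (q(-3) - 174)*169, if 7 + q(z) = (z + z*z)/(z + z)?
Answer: -30758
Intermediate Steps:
q(z) = -7 + (z + z²)/(2*z) (q(z) = -7 + (z + z*z)/(z + z) = -7 + (z + z²)/((2*z)) = -7 + (z + z²)*(1/(2*z)) = -7 + (z + z²)/(2*z))
(q(-3) - 174)*169 = ((-13/2 + (½)*(-3)) - 174)*169 = ((-13/2 - 3/2) - 174)*169 = (-8 - 174)*169 = -182*169 = -30758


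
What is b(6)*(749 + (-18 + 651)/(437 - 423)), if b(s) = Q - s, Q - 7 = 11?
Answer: 66714/7 ≈ 9530.6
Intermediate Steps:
Q = 18 (Q = 7 + 11 = 18)
b(s) = 18 - s
b(6)*(749 + (-18 + 651)/(437 - 423)) = (18 - 1*6)*(749 + (-18 + 651)/(437 - 423)) = (18 - 6)*(749 + 633/14) = 12*(749 + 633*(1/14)) = 12*(749 + 633/14) = 12*(11119/14) = 66714/7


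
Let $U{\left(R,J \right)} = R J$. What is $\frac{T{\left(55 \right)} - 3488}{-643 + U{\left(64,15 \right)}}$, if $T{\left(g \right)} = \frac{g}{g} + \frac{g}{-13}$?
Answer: $- \frac{45386}{4121} \approx -11.013$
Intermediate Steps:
$U{\left(R,J \right)} = J R$
$T{\left(g \right)} = 1 - \frac{g}{13}$ ($T{\left(g \right)} = 1 + g \left(- \frac{1}{13}\right) = 1 - \frac{g}{13}$)
$\frac{T{\left(55 \right)} - 3488}{-643 + U{\left(64,15 \right)}} = \frac{\left(1 - \frac{55}{13}\right) - 3488}{-643 + 15 \cdot 64} = \frac{\left(1 - \frac{55}{13}\right) - 3488}{-643 + 960} = \frac{- \frac{42}{13} - 3488}{317} = \left(- \frac{45386}{13}\right) \frac{1}{317} = - \frac{45386}{4121}$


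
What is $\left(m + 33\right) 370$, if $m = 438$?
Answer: $174270$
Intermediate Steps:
$\left(m + 33\right) 370 = \left(438 + 33\right) 370 = 471 \cdot 370 = 174270$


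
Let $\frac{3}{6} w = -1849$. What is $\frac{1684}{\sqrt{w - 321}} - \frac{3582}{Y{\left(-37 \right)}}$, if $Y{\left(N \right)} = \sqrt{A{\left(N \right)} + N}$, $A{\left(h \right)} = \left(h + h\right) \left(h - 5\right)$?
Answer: $- \frac{3582 \sqrt{3071}}{3071} - \frac{1684 i \sqrt{4019}}{4019} \approx -64.638 - 26.563 i$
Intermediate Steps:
$w = -3698$ ($w = 2 \left(-1849\right) = -3698$)
$A{\left(h \right)} = 2 h \left(-5 + h\right)$
$Y{\left(N \right)} = \sqrt{N + 2 N \left(-5 + N\right)}$ ($Y{\left(N \right)} = \sqrt{2 N \left(-5 + N\right) + N} = \sqrt{N + 2 N \left(-5 + N\right)}$)
$\frac{1684}{\sqrt{w - 321}} - \frac{3582}{Y{\left(-37 \right)}} = \frac{1684}{\sqrt{-3698 - 321}} - \frac{3582}{\sqrt{- 37 \left(-9 + 2 \left(-37\right)\right)}} = \frac{1684}{\sqrt{-4019}} - \frac{3582}{\sqrt{- 37 \left(-9 - 74\right)}} = \frac{1684}{i \sqrt{4019}} - \frac{3582}{\sqrt{\left(-37\right) \left(-83\right)}} = 1684 \left(- \frac{i \sqrt{4019}}{4019}\right) - \frac{3582}{\sqrt{3071}} = - \frac{1684 i \sqrt{4019}}{4019} - 3582 \frac{\sqrt{3071}}{3071} = - \frac{1684 i \sqrt{4019}}{4019} - \frac{3582 \sqrt{3071}}{3071} = - \frac{3582 \sqrt{3071}}{3071} - \frac{1684 i \sqrt{4019}}{4019}$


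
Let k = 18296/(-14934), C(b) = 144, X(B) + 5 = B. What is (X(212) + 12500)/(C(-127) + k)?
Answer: 94883169/1066100 ≈ 89.000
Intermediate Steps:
X(B) = -5 + B
k = -9148/7467 (k = 18296*(-1/14934) = -9148/7467 ≈ -1.2251)
(X(212) + 12500)/(C(-127) + k) = ((-5 + 212) + 12500)/(144 - 9148/7467) = (207 + 12500)/(1066100/7467) = 12707*(7467/1066100) = 94883169/1066100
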